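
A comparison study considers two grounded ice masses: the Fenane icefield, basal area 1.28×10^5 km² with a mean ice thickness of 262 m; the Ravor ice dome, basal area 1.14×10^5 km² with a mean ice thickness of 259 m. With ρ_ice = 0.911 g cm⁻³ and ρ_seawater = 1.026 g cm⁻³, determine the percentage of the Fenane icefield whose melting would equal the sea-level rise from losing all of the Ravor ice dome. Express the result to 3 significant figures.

Equal sea-level rise means equal mass of meltwater, i.e. equal mass of ice lost.
Ice mass of Ravor: 2.690×10^16 kg; ice mass of Fenane: 3.055×10^16 kg.
Fraction required = 2.690×10^16 / 3.055×10^16 = 0.880 → 88.0 %.

≈ 88.0 %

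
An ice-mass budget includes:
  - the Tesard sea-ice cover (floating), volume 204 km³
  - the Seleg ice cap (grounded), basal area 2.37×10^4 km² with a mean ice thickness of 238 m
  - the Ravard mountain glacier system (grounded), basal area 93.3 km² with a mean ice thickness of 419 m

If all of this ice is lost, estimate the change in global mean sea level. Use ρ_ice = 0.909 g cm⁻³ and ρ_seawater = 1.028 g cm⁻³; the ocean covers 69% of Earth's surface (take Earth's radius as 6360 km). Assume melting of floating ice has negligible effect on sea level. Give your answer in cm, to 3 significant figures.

≈ 1.43 cm

The Tesard sea-ice cover is floating and already displaces its own weight of water, so its melt adds essentially nothing to sea level.
Seleg: ice volume = 2.37×10^4 km² × 238 m = 5641 km³; 5641 × (909/1028) = 4988 km³ of water.
Ravard: ice volume = 93.3 km² × 419 m = 39.09 km³; 39.09 × (909/1028) = 34.57 km³ of water.
Total added water ≈ 5.022×10^12 m³ over 3.51×10^14 m² → Δh = 0.0143 m = 1.43 cm.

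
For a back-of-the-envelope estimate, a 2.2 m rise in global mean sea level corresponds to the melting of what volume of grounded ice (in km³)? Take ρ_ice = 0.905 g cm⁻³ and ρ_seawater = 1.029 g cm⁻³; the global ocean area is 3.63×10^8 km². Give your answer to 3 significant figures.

Required water volume = Δh × A = 2.2 m × 3.63×10^14 m² = 7.986×10^14 m³ = 7.986×10^5 km³.
Ice volume = water volume × ρ_w/ρ_ice = 7.986×10^5 × 1029/905 = 9.08×10^5 km³.

≈ 9.08×10^5 km³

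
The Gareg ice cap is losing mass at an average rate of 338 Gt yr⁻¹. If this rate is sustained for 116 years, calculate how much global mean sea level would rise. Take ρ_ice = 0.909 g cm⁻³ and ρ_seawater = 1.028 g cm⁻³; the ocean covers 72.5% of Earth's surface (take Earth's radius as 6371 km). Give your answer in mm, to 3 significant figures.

Total mass lost = 338 Gt/yr × 116 yr = 3.921×10^4 Gt = 3.921×10^16 kg.
ρ_w = 1.028 g cm⁻³ = 1028 kg m⁻³, so water volume = 3.921×10^16 / 1028 = 3.814×10^13 m³.
Δh = 3.814×10^13 / 3.70×10^14 = 0.103 m = 103 mm.

≈ 103 mm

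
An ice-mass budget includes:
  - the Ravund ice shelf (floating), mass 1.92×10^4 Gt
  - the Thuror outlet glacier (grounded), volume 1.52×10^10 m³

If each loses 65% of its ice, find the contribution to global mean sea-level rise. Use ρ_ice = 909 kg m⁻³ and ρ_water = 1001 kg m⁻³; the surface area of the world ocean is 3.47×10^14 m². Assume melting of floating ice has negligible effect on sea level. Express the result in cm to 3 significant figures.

The Ravund ice shelf is floating and already displaces its own weight of water, so its melt adds essentially nothing to sea level.
Thuror: 0.65 × 1.52×10^10 m³ × (909/1001) = 8.972×10^9 m³ of water.
Total added water ≈ 8.972×10^9 m³ over 3.47×10^14 m² → Δh = 2.59×10^-5 m = 2.59×10^-3 cm.

≈ 2.59×10^-3 cm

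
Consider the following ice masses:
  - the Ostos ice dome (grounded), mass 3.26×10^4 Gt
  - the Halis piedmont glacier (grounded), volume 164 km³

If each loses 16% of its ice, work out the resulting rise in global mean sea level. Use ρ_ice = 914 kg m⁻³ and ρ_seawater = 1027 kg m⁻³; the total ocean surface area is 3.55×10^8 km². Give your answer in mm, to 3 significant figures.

≈ 14.4 mm

Ostos: 0.16 × 3.26×10^4 Gt = 5.216×10^15 kg; dividing by ρ_w = 1027 kg m⁻³ gives 5.079×10^12 m³ of water.
Halis: 0.16 × 164 km³ × (914/1027) = 23.35 km³ of water.
Total added water ≈ 5.102×10^12 m³ over 3.55×10^14 m² → Δh = 0.0144 m = 14.4 mm.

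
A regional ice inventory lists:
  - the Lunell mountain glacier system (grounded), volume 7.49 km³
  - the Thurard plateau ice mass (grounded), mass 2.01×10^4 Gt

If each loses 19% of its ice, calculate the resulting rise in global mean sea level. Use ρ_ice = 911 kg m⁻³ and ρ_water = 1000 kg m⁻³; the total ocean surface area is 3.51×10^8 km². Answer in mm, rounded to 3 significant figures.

≈ 10.9 mm

Lunell: 0.19 × 7.49 km³ × (911/1000) = 1.296 km³ of water.
Thurard: 0.19 × 2.01×10^4 Gt = 3.819×10^15 kg; dividing by ρ_w = 1000 kg m⁻³ gives 3.819×10^12 m³ of water.
Total added water ≈ 3.820×10^12 m³ over 3.51×10^14 m² → Δh = 0.0109 m = 10.9 mm.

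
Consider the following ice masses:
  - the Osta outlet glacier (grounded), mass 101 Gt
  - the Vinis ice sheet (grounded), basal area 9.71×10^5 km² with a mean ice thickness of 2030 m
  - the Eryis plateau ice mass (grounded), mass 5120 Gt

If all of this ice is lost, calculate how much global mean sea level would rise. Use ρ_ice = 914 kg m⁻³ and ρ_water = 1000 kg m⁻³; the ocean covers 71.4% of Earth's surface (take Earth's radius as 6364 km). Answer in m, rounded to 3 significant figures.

Osta: 101 Gt = 1.010×10^14 kg; dividing by ρ_w = 1000 kg m⁻³ gives 1.010×10^11 m³ of water.
Vinis: ice volume = 9.71×10^5 km² × 2030 m = 1.971×10^6 km³; 1.971×10^6 × (914/1000) = 1.802×10^6 km³ of water.
Eryis: 5120 Gt = 5.120×10^15 kg; dividing by ρ_w = 1000 kg m⁻³ gives 5.120×10^12 m³ of water.
Total added water ≈ 1.807×10^15 m³ over 3.63×10^14 m² → Δh = 4.97 m.

≈ 4.97 m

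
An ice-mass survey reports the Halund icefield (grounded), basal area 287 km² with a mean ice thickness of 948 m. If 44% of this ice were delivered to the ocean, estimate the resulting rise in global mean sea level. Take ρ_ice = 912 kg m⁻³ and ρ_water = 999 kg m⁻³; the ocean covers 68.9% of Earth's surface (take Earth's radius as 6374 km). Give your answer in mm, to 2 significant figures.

≈ 0.31 mm

Halund: ice volume = 287 km² × 948 m = 272.1 km³; 0.44 × 272.1 × (912/999) = 109.3 km³ of water.
Spread over 3.52×10^14 m² of ocean, Δh = 1.093×10^11 / 3.52×10^14 = 3.11×10^-4 m = 0.31 mm.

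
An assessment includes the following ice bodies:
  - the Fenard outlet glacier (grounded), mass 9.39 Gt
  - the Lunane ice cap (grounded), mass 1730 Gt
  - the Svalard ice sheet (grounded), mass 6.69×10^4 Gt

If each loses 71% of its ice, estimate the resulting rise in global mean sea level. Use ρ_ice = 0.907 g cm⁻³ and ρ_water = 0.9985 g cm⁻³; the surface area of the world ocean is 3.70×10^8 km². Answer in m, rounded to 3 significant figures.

≈ 0.132 m

Fenard: 0.71 × 9.39 Gt = 6.667×10^12 kg; dividing by ρ_w = 0.9985 g cm⁻³ = 998.5 kg m⁻³ gives 6.677×10^9 m³ of water.
Lunane: 0.71 × 1730 Gt = 1.228×10^15 kg; dividing by ρ_w = 998.5 kg m⁻³ gives 1.230×10^12 m³ of water.
Svalard: 0.71 × 6.69×10^4 Gt = 4.750×10^16 kg; dividing by ρ_w = 998.5 kg m⁻³ gives 4.757×10^13 m³ of water.
Total added water ≈ 4.881×10^13 m³ over 3.70×10^14 m² → Δh = 0.132 m.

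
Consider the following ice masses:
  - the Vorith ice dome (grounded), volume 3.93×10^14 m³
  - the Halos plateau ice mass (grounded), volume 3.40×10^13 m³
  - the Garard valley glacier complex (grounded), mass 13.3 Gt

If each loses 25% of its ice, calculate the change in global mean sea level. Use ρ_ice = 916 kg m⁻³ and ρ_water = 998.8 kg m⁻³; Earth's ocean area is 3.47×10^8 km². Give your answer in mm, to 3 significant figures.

≈ 282 mm

Vorith: 0.25 × 3.93×10^14 m³ × (916/998.8) = 9.011×10^13 m³ of water.
Halos: 0.25 × 3.40×10^13 m³ × (916/998.8) = 7.795×10^12 m³ of water.
Garard: 0.25 × 13.3 Gt = 3.325×10^12 kg; dividing by ρ_w = 998.8 kg m⁻³ gives 3.329×10^9 m³ of water.
Total added water ≈ 9.790×10^13 m³ over 3.47×10^14 m² → Δh = 0.282 m = 282 mm.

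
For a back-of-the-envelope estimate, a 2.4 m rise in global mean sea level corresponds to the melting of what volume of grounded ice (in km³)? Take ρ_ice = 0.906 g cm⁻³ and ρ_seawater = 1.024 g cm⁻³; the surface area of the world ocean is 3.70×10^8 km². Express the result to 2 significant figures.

Required water volume = Δh × A = 2.4 m × 3.70×10^14 m² = 8.880×10^14 m³ = 8.880×10^5 km³.
Ice volume = water volume × ρ_w/ρ_ice = 8.880×10^5 × 1024/906 = 1.0×10^6 km³.

≈ 1.0×10^6 km³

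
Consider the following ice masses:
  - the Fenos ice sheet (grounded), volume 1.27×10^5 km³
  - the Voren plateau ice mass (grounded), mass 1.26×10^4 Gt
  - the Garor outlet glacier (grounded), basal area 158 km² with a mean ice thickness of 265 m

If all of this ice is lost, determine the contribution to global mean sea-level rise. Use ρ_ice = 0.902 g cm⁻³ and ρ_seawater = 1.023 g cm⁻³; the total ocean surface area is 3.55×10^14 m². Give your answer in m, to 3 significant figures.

≈ 0.350 m

Fenos: 1.27×10^5 km³ × (902/1023) = 1.120×10^5 km³ of water.
Voren: 1.26×10^4 Gt = 1.260×10^16 kg; dividing by ρ_w = 1.023 g cm⁻³ = 1023 kg m⁻³ gives 1.232×10^13 m³ of water.
Garor: ice volume = 158 km² × 265 m = 41.87 km³; 41.87 × (902/1023) = 36.92 km³ of water.
Total added water ≈ 1.243×10^14 m³ over 3.55×10^14 m² → Δh = 0.350 m.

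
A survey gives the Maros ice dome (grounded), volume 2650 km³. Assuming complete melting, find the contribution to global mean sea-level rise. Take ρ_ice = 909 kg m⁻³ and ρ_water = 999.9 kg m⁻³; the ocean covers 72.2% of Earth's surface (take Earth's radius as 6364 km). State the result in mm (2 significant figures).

≈ 6.6 mm

Maros: 2650 km³ × (909/999.9) = 2409 km³ of water.
Spread over 3.67×10^14 m² of ocean, Δh = 2.409×10^12 / 3.67×10^14 = 6.56×10^-3 m = 6.6 mm.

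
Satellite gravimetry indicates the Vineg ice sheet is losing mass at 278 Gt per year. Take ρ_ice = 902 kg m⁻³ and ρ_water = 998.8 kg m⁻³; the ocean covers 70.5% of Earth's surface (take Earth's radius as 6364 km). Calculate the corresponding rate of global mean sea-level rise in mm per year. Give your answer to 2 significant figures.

ρ_w = 998.8 kg m⁻³. Annual water volume added = 278 Gt / ρ_w = 2.780×10^14 kg / 998.8 kg m⁻³ = 2.783×10^11 m³.
Δh per year = 2.783×10^11 / 3.59×10^14 = 7.76×10^-4 m = 0.78 mm.

≈ 0.78 mm/yr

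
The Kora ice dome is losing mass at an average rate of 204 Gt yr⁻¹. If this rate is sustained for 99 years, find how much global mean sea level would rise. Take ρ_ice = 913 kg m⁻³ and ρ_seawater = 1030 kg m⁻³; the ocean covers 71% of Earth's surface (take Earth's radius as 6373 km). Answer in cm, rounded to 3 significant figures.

Total mass lost = 204 Gt/yr × 99 yr = 2.020×10^4 Gt = 2.020×10^16 kg.
ρ_w = 1030 kg m⁻³, so water volume = 2.020×10^16 / 1030 = 1.961×10^13 m³.
Δh = 1.961×10^13 / 3.62×10^14 = 0.0541 m = 5.41 cm.

≈ 5.41 cm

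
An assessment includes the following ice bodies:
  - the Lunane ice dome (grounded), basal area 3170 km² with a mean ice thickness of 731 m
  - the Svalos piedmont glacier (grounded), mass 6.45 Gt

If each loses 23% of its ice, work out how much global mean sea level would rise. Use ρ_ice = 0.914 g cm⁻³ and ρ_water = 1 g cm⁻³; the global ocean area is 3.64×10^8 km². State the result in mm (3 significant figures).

≈ 1.34 mm

Lunane: ice volume = 3170 km² × 731 m = 2317 km³; 0.23 × 2317 × (914/1000) = 487.1 km³ of water.
Svalos: 0.23 × 6.45 Gt = 1.484×10^12 kg; dividing by ρ_w = 1 g cm⁻³ = 1000 kg m⁻³ gives 1.484×10^9 m³ of water.
Total added water ≈ 4.886×10^11 m³ over 3.64×10^14 m² → Δh = 1.34×10^-3 m = 1.34 mm.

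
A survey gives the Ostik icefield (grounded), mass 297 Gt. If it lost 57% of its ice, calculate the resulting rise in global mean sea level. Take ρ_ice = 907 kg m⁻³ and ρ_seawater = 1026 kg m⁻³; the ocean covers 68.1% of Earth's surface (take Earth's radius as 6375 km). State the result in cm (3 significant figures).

≈ 0.0474 cm

Ostik: 0.57 × 297 Gt = 1.693×10^14 kg; dividing by ρ_w = 1026 kg m⁻³ gives 1.650×10^11 m³ of water.
Spread over 3.48×10^14 m² of ocean, Δh = 1.650×10^11 / 3.48×10^14 = 4.74×10^-4 m = 0.0474 cm.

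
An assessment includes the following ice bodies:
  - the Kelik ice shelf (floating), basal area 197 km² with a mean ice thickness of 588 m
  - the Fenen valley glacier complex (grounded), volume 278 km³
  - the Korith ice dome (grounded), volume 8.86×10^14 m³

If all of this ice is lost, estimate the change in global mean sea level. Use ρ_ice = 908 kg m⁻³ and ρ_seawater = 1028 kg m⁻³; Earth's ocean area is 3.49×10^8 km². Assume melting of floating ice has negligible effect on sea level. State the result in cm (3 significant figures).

≈ 224 cm

The Kelik ice shelf is floating and already displaces its own weight of water, so its melt adds essentially nothing to sea level.
Fenen: 278 km³ × (908/1028) = 245.5 km³ of water.
Korith: 8.86×10^14 m³ × (908/1028) = 7.826×10^14 m³ of water.
Total added water ≈ 7.828×10^14 m³ over 3.49×10^14 m² → Δh = 2.24 m = 224 cm.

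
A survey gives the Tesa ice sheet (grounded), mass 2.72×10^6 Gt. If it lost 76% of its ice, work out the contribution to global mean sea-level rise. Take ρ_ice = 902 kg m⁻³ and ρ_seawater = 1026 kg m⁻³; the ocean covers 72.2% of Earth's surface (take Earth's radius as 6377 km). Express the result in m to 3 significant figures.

Tesa: 0.76 × 2.72×10^6 Gt = 2.067×10^18 kg; dividing by ρ_w = 1026 kg m⁻³ gives 2.015×10^15 m³ of water.
Spread over 3.69×10^14 m² of ocean, Δh = 2.015×10^15 / 3.69×10^14 = 5.46 m.

≈ 5.46 m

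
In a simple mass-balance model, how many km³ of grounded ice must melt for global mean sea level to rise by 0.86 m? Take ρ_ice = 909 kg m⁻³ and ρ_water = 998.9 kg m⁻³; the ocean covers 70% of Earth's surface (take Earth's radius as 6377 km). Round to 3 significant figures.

Required water volume = Δh × A = 0.86 m × 3.58×10^14 m² = 3.076×10^14 m³ = 3.076×10^5 km³.
Ice volume = water volume × ρ_w/ρ_ice = 3.076×10^5 × 998.9/909 = 3.38×10^5 km³.

≈ 3.38×10^5 km³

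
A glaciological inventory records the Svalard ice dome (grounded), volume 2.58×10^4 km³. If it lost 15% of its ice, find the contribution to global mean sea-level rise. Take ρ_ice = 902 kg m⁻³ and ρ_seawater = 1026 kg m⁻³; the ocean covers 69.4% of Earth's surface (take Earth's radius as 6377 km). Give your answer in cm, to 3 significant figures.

≈ 0.959 cm

Svalard: 0.15 × 2.58×10^4 km³ × (902/1026) = 3402 km³ of water.
Spread over 3.55×10^14 m² of ocean, Δh = 3.402×10^12 / 3.55×10^14 = 9.59×10^-3 m = 0.959 cm.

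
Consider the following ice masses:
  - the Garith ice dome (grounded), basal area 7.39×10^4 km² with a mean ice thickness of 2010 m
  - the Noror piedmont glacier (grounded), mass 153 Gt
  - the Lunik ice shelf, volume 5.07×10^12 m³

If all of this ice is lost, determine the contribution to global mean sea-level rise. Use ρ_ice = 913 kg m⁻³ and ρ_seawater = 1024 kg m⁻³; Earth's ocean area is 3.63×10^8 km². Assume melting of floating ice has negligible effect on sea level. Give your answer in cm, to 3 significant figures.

Garith: ice volume = 7.39×10^4 km² × 2010 m = 1.485×10^5 km³; 1.485×10^5 × (913/1024) = 1.324×10^5 km³ of water.
Noror: 153 Gt = 1.530×10^14 kg; dividing by ρ_w = 1024 kg m⁻³ gives 1.494×10^11 m³ of water.
The Lunik ice shelf is floating and already displaces its own weight of water, so its melt adds essentially nothing to sea level.
Total added water ≈ 1.326×10^14 m³ over 3.63×10^14 m² → Δh = 0.365 m = 36.5 cm.

≈ 36.5 cm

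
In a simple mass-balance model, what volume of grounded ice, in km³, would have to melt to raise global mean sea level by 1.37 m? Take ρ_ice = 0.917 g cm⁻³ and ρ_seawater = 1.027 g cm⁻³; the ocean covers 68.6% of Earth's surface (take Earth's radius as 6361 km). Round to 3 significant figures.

Required water volume = Δh × A = 1.37 m × 3.49×10^14 m² = 4.779×10^14 m³ = 4.779×10^5 km³.
Ice volume = water volume × ρ_w/ρ_ice = 4.779×10^5 × 1027/917 = 5.35×10^5 km³.

≈ 5.35×10^5 km³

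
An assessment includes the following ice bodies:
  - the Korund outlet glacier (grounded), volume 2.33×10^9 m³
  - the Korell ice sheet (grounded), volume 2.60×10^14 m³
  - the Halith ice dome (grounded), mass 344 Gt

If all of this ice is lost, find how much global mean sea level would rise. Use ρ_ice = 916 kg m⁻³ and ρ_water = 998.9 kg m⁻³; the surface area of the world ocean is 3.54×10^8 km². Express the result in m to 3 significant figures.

Korund: 2.33×10^9 m³ × (916/998.9) = 2.137×10^9 m³ of water.
Korell: 2.60×10^14 m³ × (916/998.9) = 2.384×10^14 m³ of water.
Halith: 344 Gt = 3.440×10^14 kg; dividing by ρ_w = 998.9 kg m⁻³ gives 3.444×10^11 m³ of water.
Total added water ≈ 2.388×10^14 m³ over 3.54×10^14 m² → Δh = 0.674 m.

≈ 0.674 m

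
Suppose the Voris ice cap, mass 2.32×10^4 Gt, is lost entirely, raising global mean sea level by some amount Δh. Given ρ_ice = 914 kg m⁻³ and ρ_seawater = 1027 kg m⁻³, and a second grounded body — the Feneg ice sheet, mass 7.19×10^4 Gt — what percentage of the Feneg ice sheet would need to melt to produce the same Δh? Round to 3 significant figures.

≈ 32.3 %

Equal sea-level rise means equal mass of meltwater, i.e. equal mass of ice lost.
Ice mass of Voris: 2.320×10^16 kg; ice mass of Feneg: 7.190×10^16 kg.
Fraction required = 2.320×10^16 / 7.190×10^16 = 0.323 → 32.3 %.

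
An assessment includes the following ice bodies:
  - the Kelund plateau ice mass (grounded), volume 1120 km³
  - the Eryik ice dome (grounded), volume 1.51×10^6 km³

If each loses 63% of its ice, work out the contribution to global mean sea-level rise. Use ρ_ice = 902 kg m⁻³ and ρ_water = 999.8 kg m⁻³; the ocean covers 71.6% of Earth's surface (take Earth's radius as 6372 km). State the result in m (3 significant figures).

≈ 2.35 m

Kelund: 0.63 × 1120 km³ × (902/999.8) = 636.6 km³ of water.
Eryik: 0.63 × 1.51×10^6 km³ × (902/999.8) = 8.582×10^5 km³ of water.
Total added water ≈ 8.589×10^14 m³ over 3.65×10^14 m² → Δh = 2.35 m.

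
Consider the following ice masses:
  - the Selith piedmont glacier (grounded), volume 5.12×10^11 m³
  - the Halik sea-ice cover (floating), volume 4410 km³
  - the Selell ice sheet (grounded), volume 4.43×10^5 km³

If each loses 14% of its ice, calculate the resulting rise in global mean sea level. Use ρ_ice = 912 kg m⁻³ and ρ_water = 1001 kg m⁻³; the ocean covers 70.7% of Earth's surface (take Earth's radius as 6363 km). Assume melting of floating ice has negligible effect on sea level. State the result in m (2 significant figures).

Selith: 0.14 × 5.12×10^11 m³ × (912/1001) = 6.531×10^10 m³ of water.
The Halik sea-ice cover is floating and already displaces its own weight of water, so its melt adds essentially nothing to sea level.
Selell: 0.14 × 4.43×10^5 km³ × (912/1001) = 5.651×10^4 km³ of water.
Total added water ≈ 5.657×10^13 m³ over 3.60×10^14 m² → Δh = 0.157 m.

≈ 0.16 m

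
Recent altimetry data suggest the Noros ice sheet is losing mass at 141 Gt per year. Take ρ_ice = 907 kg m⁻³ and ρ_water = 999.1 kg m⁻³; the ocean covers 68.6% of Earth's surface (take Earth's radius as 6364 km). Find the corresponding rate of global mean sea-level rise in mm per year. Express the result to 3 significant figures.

≈ 0.404 mm/yr

ρ_w = 999.1 kg m⁻³. Annual water volume added = 141 Gt / ρ_w = 1.410×10^14 kg / 999.1 kg m⁻³ = 1.411×10^11 m³.
Δh per year = 1.411×10^11 / 3.49×10^14 = 4.04×10^-4 m = 0.404 mm.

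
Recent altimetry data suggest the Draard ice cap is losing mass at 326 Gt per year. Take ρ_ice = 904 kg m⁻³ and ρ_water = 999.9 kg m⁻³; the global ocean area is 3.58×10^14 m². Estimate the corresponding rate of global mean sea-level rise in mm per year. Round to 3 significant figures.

ρ_w = 999.9 kg m⁻³. Annual water volume added = 326 Gt / ρ_w = 3.260×10^14 kg / 999.9 kg m⁻³ = 3.260×10^11 m³.
Δh per year = 3.260×10^11 / 3.58×10^14 = 9.11×10^-4 m = 0.911 mm.

≈ 0.911 mm/yr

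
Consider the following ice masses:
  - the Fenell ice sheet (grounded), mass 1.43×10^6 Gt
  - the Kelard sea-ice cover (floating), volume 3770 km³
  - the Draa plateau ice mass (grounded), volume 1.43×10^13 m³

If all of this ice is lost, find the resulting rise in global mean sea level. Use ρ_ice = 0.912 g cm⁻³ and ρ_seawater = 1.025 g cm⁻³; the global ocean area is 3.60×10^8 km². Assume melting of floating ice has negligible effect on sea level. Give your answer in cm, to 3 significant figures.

≈ 391 cm

Fenell: 1.43×10^6 Gt = 1.430×10^18 kg; dividing by ρ_w = 1.025 g cm⁻³ = 1025 kg m⁻³ gives 1.395×10^15 m³ of water.
The Kelard sea-ice cover is floating and already displaces its own weight of water, so its melt adds essentially nothing to sea level.
Draa: 1.43×10^13 m³ × (912/1025) = 1.272×10^13 m³ of water.
Total added water ≈ 1.408×10^15 m³ over 3.60×10^14 m² → Δh = 3.91 m = 391 cm.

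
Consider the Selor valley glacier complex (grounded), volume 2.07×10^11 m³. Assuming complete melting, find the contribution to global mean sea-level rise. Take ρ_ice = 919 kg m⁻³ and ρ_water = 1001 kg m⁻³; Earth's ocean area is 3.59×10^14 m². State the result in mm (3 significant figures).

Selor: 2.07×10^11 m³ × (919/1001) = 1.900×10^11 m³ of water.
Spread over 3.59×10^14 m² of ocean, Δh = 1.900×10^11 / 3.59×10^14 = 5.29×10^-4 m = 0.529 mm.

≈ 0.529 mm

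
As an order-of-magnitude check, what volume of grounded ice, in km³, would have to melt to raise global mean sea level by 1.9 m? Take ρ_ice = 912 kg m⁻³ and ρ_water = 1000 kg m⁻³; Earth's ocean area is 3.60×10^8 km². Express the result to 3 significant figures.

Required water volume = Δh × A = 1.9 m × 3.60×10^14 m² = 6.840×10^14 m³ = 6.840×10^5 km³.
Ice volume = water volume × ρ_w/ρ_ice = 6.840×10^5 × 1000/912 = 7.50×10^5 km³.

≈ 7.50×10^5 km³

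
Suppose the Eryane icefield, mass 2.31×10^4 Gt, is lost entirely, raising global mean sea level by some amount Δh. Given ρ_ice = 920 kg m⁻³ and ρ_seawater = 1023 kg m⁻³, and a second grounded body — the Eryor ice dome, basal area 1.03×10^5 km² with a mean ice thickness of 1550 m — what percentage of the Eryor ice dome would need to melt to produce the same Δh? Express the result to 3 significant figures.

Equal sea-level rise means equal mass of meltwater, i.e. equal mass of ice lost.
Ice mass of Eryane: 2.310×10^16 kg; ice mass of Eryor: 1.469×10^17 kg.
Fraction required = 2.310×10^16 / 1.469×10^17 = 0.157 → 15.7 %.

≈ 15.7 %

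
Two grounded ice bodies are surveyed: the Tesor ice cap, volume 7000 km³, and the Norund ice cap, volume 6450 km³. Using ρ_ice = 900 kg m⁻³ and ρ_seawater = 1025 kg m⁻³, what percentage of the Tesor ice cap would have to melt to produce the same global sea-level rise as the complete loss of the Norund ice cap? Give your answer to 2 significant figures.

Equal sea-level rise means equal mass of meltwater, i.e. equal mass of ice lost.
Ice mass of Norund: 5.805×10^15 kg; ice mass of Tesor: 6.300×10^15 kg.
Fraction required = 5.805×10^15 / 6.300×10^15 = 0.921 → 92 %.

≈ 92 %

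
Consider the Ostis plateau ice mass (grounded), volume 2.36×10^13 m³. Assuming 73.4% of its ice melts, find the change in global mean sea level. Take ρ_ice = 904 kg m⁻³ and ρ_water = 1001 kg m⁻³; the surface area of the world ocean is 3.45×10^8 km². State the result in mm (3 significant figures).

≈ 45.3 mm

Ostis: 0.734 × 2.36×10^13 m³ × (904/1001) = 1.564×10^13 m³ of water.
Spread over 3.45×10^14 m² of ocean, Δh = 1.564×10^13 / 3.45×10^14 = 0.0453 m = 45.3 mm.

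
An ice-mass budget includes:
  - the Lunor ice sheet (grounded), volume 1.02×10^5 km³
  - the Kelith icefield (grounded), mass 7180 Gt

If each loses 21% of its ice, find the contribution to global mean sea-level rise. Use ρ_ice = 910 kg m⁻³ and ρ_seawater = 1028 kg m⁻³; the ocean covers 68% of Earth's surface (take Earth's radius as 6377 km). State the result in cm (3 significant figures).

Lunor: 0.21 × 1.02×10^5 km³ × (910/1028) = 1.896×10^4 km³ of water.
Kelith: 0.21 × 7180 Gt = 1.508×10^15 kg; dividing by ρ_w = 1028 kg m⁻³ gives 1.467×10^12 m³ of water.
Total added water ≈ 2.043×10^13 m³ over 3.47×10^14 m² → Δh = 0.0588 m = 5.88 cm.

≈ 5.88 cm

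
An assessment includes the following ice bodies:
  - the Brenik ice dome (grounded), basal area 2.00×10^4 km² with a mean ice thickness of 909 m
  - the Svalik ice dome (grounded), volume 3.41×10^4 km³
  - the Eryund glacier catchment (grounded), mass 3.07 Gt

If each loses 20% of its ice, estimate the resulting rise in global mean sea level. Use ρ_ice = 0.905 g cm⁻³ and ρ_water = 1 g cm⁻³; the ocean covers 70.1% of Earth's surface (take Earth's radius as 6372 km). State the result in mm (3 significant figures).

≈ 26.5 mm

Brenik: ice volume = 2.00×10^4 km² × 909 m = 1.818×10^4 km³; 0.2 × 1.818×10^4 × (905/1000) = 3291 km³ of water.
Svalik: 0.2 × 3.41×10^4 km³ × (905/1000) = 6172 km³ of water.
Eryund: 0.2 × 3.07 Gt = 6.140×10^11 kg; dividing by ρ_w = 1 g cm⁻³ = 1000 kg m⁻³ gives 6.140×10^8 m³ of water.
Total added water ≈ 9.463×10^12 m³ over 3.58×10^14 m² → Δh = 0.0265 m = 26.5 mm.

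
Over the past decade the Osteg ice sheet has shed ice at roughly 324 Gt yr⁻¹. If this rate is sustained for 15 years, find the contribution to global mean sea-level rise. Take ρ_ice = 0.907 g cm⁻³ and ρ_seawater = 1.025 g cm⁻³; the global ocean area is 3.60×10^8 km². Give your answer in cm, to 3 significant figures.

≈ 1.32 cm

Total mass lost = 324 Gt/yr × 15 yr = 4860 Gt = 4.860×10^15 kg.
ρ_w = 1.025 g cm⁻³ = 1025 kg m⁻³, so water volume = 4.860×10^15 / 1025 = 4.741×10^12 m³.
Δh = 4.741×10^12 / 3.60×10^14 = 0.0132 m = 1.32 cm.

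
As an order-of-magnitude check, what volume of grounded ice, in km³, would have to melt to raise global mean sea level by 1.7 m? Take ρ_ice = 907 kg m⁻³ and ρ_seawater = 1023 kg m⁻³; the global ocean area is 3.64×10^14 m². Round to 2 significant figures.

Required water volume = Δh × A = 1.7 m × 3.64×10^14 m² = 6.188×10^14 m³ = 6.188×10^5 km³.
Ice volume = water volume × ρ_w/ρ_ice = 6.188×10^5 × 1023/907 = 7.0×10^5 km³.

≈ 7.0×10^5 km³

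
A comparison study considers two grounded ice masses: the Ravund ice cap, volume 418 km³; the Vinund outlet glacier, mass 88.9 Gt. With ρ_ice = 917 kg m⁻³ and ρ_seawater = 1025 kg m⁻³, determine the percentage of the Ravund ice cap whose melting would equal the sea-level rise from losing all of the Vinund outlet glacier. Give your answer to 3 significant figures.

≈ 23.2 %

Equal sea-level rise means equal mass of meltwater, i.e. equal mass of ice lost.
Ice mass of Vinund: 8.890×10^13 kg; ice mass of Ravund: 3.833×10^14 kg.
Fraction required = 8.890×10^13 / 3.833×10^14 = 0.232 → 23.2 %.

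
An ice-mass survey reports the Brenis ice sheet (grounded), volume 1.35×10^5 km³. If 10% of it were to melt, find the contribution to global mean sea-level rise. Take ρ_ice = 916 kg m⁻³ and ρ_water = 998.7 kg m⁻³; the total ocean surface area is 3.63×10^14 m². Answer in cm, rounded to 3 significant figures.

Brenis: 0.1 × 1.35×10^5 km³ × (916/998.7) = 1.238×10^4 km³ of water.
Spread over 3.63×10^14 m² of ocean, Δh = 1.238×10^13 / 3.63×10^14 = 0.0341 m = 3.41 cm.

≈ 3.41 cm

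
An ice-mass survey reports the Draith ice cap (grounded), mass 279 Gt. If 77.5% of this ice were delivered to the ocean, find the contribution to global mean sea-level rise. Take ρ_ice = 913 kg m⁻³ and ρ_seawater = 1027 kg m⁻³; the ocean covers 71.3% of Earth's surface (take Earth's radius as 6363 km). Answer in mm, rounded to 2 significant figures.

Draith: 0.775 × 279 Gt = 2.162×10^14 kg; dividing by ρ_w = 1027 kg m⁻³ gives 2.105×10^11 m³ of water.
Spread over 3.63×10^14 m² of ocean, Δh = 2.105×10^11 / 3.63×10^14 = 5.80×10^-4 m = 0.58 mm.

≈ 0.58 mm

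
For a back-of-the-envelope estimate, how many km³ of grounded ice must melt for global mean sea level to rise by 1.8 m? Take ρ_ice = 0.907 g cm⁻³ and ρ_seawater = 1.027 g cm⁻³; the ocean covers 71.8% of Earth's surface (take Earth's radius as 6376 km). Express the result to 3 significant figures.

≈ 7.48×10^5 km³

Required water volume = Δh × A = 1.8 m × 3.67×10^14 m² = 6.602×10^14 m³ = 6.602×10^5 km³.
Ice volume = water volume × ρ_w/ρ_ice = 6.602×10^5 × 1027/907 = 7.48×10^5 km³.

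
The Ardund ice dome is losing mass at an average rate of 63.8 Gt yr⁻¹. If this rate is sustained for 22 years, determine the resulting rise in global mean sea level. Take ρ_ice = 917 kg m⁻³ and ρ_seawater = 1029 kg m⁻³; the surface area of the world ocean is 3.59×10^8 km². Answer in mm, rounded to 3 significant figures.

Total mass lost = 63.8 Gt/yr × 22 yr = 1404 Gt = 1.404×10^15 kg.
ρ_w = 1029 kg m⁻³, so water volume = 1.404×10^15 / 1029 = 1.364×10^12 m³.
Δh = 1.364×10^12 / 3.59×10^14 = 3.80×10^-3 m = 3.80 mm.

≈ 3.80 mm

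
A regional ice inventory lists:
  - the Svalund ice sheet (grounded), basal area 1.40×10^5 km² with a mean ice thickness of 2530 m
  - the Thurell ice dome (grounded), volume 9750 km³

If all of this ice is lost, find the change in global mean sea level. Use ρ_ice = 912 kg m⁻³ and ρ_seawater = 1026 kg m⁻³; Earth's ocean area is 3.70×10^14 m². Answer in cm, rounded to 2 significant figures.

≈ 87 cm

Svalund: ice volume = 1.40×10^5 km² × 2530 m = 3.542×10^5 km³; 3.542×10^5 × (912/1026) = 3.148×10^5 km³ of water.
Thurell: 9750 km³ × (912/1026) = 8667 km³ of water.
Total added water ≈ 3.235×10^14 m³ over 3.70×10^14 m² → Δh = 0.874 m = 87 cm.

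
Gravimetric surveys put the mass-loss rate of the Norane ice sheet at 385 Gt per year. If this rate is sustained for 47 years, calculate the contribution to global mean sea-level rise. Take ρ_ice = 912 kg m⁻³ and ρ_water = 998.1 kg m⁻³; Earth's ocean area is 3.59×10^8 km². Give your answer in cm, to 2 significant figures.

≈ 5.0 cm

Total mass lost = 385 Gt/yr × 47 yr = 1.810×10^4 Gt = 1.810×10^16 kg.
ρ_w = 998.1 kg m⁻³, so water volume = 1.810×10^16 / 998.1 = 1.813×10^13 m³.
Δh = 1.813×10^13 / 3.59×10^14 = 0.0505 m = 5.0 cm.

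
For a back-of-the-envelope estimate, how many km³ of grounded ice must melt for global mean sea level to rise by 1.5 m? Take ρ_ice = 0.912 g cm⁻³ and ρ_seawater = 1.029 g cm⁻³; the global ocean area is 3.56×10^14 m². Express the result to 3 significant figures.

≈ 6.03×10^5 km³

Required water volume = Δh × A = 1.5 m × 3.56×10^14 m² = 5.340×10^14 m³ = 5.340×10^5 km³.
Ice volume = water volume × ρ_w/ρ_ice = 5.340×10^5 × 1029/912 = 6.03×10^5 km³.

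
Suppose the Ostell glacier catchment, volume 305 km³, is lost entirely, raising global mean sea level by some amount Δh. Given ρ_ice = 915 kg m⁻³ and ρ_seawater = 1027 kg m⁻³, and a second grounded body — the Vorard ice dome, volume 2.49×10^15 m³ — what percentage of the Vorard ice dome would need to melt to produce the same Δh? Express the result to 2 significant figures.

Equal sea-level rise means equal mass of meltwater, i.e. equal mass of ice lost.
Ice mass of Ostell: 2.791×10^14 kg; ice mass of Vorard: 2.278×10^18 kg.
Fraction required = 2.791×10^14 / 2.278×10^18 = 1.22×10^-4 → 0.012 %.

≈ 0.012 %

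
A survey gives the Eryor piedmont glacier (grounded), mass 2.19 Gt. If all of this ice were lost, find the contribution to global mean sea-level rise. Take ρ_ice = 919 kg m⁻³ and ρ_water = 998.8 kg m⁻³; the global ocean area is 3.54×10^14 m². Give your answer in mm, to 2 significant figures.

≈ 6.2×10^-3 mm

Eryor: 2.19 Gt = 2.190×10^12 kg; dividing by ρ_w = 998.8 kg m⁻³ gives 2.193×10^9 m³ of water.
Spread over 3.54×10^14 m² of ocean, Δh = 2.193×10^9 / 3.54×10^14 = 6.19×10^-6 m = 6.2×10^-3 mm.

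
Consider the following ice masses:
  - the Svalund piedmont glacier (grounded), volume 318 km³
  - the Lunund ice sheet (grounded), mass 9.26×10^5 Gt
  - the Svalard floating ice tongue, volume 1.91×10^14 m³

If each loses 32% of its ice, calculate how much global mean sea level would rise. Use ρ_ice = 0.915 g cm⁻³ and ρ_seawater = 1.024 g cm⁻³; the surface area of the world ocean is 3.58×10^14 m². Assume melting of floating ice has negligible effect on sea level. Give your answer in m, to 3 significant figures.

Svalund: 0.32 × 318 km³ × (915/1024) = 90.93 km³ of water.
Lunund: 0.32 × 9.26×10^5 Gt = 2.963×10^17 kg; dividing by ρ_w = 1.024 g cm⁻³ = 1024 kg m⁻³ gives 2.894×10^14 m³ of water.
The Svalard floating ice tongue is floating and already displaces its own weight of water, so its melt adds essentially nothing to sea level.
Total added water ≈ 2.895×10^14 m³ over 3.58×10^14 m² → Δh = 0.809 m.

≈ 0.809 m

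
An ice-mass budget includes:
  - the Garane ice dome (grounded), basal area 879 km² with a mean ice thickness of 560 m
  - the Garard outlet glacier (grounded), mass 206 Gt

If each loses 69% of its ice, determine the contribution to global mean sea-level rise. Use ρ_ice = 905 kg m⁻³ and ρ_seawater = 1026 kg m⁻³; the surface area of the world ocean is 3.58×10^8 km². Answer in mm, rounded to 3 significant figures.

Garane: ice volume = 879 km² × 560 m = 492.2 km³; 0.69 × 492.2 × (905/1026) = 299.6 km³ of water.
Garard: 0.69 × 206 Gt = 1.421×10^14 kg; dividing by ρ_w = 1026 kg m⁻³ gives 1.385×10^11 m³ of water.
Total added water ≈ 4.381×10^11 m³ over 3.58×10^14 m² → Δh = 1.22×10^-3 m = 1.22 mm.

≈ 1.22 mm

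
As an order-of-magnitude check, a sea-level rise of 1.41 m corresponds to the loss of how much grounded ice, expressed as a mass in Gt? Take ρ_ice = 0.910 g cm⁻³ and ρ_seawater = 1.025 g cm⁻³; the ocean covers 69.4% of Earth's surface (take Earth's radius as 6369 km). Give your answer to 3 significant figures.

≈ 5.11×10^5 Gt

Required water volume = Δh × A = 1.41 m × 3.54×10^14 m² = 4.988×10^14 m³.
ρ_w = 1.025 g cm⁻³ = 1025 kg m⁻³, so the mass of water = 4.988×10^14 m³ × 1025 kg m⁻³ = 5.113×10^17 kg = 5.11×10^5 Gt (and the same mass of ice, by conservation).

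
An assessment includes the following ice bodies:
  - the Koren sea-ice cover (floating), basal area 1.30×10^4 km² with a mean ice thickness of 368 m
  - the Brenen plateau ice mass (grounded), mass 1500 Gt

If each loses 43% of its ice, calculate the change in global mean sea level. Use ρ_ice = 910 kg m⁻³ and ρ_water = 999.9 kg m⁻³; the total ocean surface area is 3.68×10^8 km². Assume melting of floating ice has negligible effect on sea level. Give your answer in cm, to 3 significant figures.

The Koren sea-ice cover is floating and already displaces its own weight of water, so its melt adds essentially nothing to sea level.
Brenen: 0.43 × 1500 Gt = 6.450×10^14 kg; dividing by ρ_w = 999.9 kg m⁻³ gives 6.451×10^11 m³ of water.
Total added water ≈ 6.451×10^11 m³ over 3.68×10^14 m² → Δh = 1.75×10^-3 m = 0.175 cm.

≈ 0.175 cm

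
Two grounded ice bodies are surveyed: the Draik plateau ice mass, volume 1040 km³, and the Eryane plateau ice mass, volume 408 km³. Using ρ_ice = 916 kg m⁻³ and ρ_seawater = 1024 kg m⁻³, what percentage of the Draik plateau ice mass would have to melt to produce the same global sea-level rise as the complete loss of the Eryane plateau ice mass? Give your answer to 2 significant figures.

≈ 39 %

Equal sea-level rise means equal mass of meltwater, i.e. equal mass of ice lost.
Ice mass of Eryane: 3.737×10^14 kg; ice mass of Draik: 9.526×10^14 kg.
Fraction required = 3.737×10^14 / 9.526×10^14 = 0.392 → 39 %.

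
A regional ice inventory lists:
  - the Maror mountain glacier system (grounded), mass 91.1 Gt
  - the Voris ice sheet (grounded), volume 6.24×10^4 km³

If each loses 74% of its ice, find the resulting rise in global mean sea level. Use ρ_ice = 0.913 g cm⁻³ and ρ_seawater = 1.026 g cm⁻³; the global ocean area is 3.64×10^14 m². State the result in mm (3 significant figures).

Maror: 0.74 × 91.1 Gt = 6.741×10^13 kg; dividing by ρ_w = 1.026 g cm⁻³ = 1026 kg m⁻³ gives 6.571×10^10 m³ of water.
Voris: 0.74 × 6.24×10^4 km³ × (913/1026) = 4.109×10^4 km³ of water.
Total added water ≈ 4.116×10^13 m³ over 3.64×10^14 m² → Δh = 0.113 m = 113 mm.

≈ 113 mm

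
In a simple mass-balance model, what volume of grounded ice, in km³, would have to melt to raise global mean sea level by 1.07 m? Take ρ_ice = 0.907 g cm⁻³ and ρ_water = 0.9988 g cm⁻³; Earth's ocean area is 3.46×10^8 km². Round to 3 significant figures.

≈ 4.08×10^5 km³

Required water volume = Δh × A = 1.07 m × 3.46×10^14 m² = 3.702×10^14 m³ = 3.702×10^5 km³.
Ice volume = water volume × ρ_w/ρ_ice = 3.702×10^5 × 998.8/907 = 4.08×10^5 km³.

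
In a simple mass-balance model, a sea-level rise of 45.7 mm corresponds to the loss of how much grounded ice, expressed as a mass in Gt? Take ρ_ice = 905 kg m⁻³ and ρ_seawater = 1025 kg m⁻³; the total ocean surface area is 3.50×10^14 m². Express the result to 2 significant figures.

≈ 1.6×10^4 Gt

Required water volume = Δh × A = 0.0457 m × 3.50×10^14 m² = 1.600×10^13 m³.
ρ_w = 1025 kg m⁻³, so the mass of water = 1.600×10^13 m³ × 1025 kg m⁻³ = 1.639×10^16 kg = 1.6×10^4 Gt (and the same mass of ice, by conservation).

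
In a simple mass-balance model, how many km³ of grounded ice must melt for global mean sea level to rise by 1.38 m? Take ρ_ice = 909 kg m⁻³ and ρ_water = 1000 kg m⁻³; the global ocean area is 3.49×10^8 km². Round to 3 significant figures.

Required water volume = Δh × A = 1.38 m × 3.49×10^14 m² = 4.816×10^14 m³ = 4.816×10^5 km³.
Ice volume = water volume × ρ_w/ρ_ice = 4.816×10^5 × 1000/909 = 5.30×10^5 km³.

≈ 5.30×10^5 km³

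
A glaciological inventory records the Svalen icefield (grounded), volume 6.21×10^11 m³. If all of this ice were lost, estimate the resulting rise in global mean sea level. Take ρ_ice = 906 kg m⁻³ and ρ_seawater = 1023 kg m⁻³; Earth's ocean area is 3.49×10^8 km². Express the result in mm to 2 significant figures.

≈ 1.6 mm

Svalen: 6.21×10^11 m³ × (906/1023) = 5.500×10^11 m³ of water.
Spread over 3.49×10^14 m² of ocean, Δh = 5.500×10^11 / 3.49×10^14 = 1.58×10^-3 m = 1.6 mm.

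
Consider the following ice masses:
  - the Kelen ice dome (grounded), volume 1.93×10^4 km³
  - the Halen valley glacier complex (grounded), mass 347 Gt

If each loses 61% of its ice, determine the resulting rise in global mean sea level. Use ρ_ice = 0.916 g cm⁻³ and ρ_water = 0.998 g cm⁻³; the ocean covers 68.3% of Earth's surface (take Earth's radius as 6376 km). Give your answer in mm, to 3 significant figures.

Kelen: 0.61 × 1.93×10^4 km³ × (916/998) = 1.081×10^4 km³ of water.
Halen: 0.61 × 347 Gt = 2.117×10^14 kg; dividing by ρ_w = 0.998 g cm⁻³ = 998 kg m⁻³ gives 2.121×10^11 m³ of water.
Total added water ≈ 1.102×10^13 m³ over 3.49×10^14 m² → Δh = 0.0316 m = 31.6 mm.

≈ 31.6 mm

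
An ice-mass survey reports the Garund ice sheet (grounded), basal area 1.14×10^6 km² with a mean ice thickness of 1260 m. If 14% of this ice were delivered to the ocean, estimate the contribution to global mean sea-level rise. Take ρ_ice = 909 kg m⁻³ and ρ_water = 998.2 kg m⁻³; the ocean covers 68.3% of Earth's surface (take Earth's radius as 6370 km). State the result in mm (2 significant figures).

≈ 530 mm

Garund: ice volume = 1.14×10^6 km² × 1260 m = 1.436×10^6 km³; 0.14 × 1.436×10^6 × (909/998.2) = 1.831×10^5 km³ of water.
Spread over 3.48×10^14 m² of ocean, Δh = 1.831×10^14 / 3.48×10^14 = 0.526 m = 530 mm.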